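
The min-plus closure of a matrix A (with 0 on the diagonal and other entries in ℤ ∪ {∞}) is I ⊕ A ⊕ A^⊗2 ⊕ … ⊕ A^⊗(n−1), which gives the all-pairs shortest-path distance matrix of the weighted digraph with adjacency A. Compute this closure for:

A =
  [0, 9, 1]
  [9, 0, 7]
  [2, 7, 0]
Closure =
  [0, 8, 1]
  [9, 0, 7]
  [2, 7, 0]

This is the Floyd-Warshall all-pairs shortest-path computation. For each intermediate vertex k = 0, 1, …, 2, update dist[i][j] ← min(dist[i][j], dist[i][k] + dist[k][j]). The final matrix gives, for each (i, j), the minimum total weight of any directed path from i to j (possibly empty when i = j).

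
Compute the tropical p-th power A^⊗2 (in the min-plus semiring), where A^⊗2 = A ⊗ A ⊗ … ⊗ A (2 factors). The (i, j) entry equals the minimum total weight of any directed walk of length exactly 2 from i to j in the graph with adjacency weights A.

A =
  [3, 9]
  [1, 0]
A^⊗2 =
  [6, 9]
  [1, 0]

Each entry (A^⊗2)_ij equals the minimum over all length-2 walks i = v_0 → v_1 → … → v_2 = j of Σ_t A[v_t][v_{t+1}]. For example, for (i, j) = (0, 1) we minimise over 2 possible intermediate vertex sequences; the minimum is 9, attained along the walk 0 → 1 → 1.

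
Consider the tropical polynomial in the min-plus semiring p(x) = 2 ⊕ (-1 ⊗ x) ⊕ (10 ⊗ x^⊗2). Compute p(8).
p(8) = 2

A tropical monomial a ⊗ x^⊗i evaluates to a + i · x. Evaluating each term at x = 8:
  Term 0 contributes 2 + 0 · 8 = 2
  Term 1 contributes -1 + 1 · 8 = 7
  Term 2 contributes 10 + 2 · 8 = 26
p(8) = ⊕ of these = min[2, 7, 26] = 2.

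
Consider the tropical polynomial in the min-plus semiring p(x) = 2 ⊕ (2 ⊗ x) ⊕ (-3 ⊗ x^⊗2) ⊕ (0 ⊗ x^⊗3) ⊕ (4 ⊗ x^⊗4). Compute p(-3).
p(-3) = -9

A tropical monomial a ⊗ x^⊗i evaluates to a + i · x. Evaluating each term at x = -3:
  Term 0 contributes 2 + 0 · -3 = 2
  Term 1 contributes 2 + 1 · -3 = -1
  Term 2 contributes -3 + 2 · -3 = -9
  Term 3 contributes 0 + 3 · -3 = -9
  Term 4 contributes 4 + 4 · -3 = -8
p(-3) = ⊕ of these = min[2, -1, -9, -9, -8] = -9.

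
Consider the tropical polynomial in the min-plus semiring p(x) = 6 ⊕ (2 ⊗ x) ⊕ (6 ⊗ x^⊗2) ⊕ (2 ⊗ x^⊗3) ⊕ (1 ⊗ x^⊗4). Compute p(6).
p(6) = 6

A tropical monomial a ⊗ x^⊗i evaluates to a + i · x. Evaluating each term at x = 6:
  Term 0 contributes 6 + 0 · 6 = 6
  Term 1 contributes 2 + 1 · 6 = 8
  Term 2 contributes 6 + 2 · 6 = 18
  Term 3 contributes 2 + 3 · 6 = 20
  Term 4 contributes 1 + 4 · 6 = 25
p(6) = ⊕ of these = min[6, 8, 18, 20, 25] = 6.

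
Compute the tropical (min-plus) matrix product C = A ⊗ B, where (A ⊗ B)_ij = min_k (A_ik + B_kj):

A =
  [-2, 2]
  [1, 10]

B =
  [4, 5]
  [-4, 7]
A ⊗ B =
  [-2, 3]
  [5, 6]

Apply the min-plus product entry-by-entry:
  C[0][0] = min over k of (A[0][0] + B[0][0] = -2 + 4 = 2, A[0][1] + B[1][0] = 2 + -4 = -2) = -2 (attained at k = 1)
  C[0][1] = min over k of (A[0][0] + B[0][1] = -2 + 5 = 3, A[0][1] + B[1][1] = 2 + 7 = 9) = 3 (attained at k = 0)
  C[1][0] = min over k of (A[1][0] + B[0][0] = 1 + 4 = 5, A[1][1] + B[1][0] = 10 + -4 = 6) = 5 (attained at k = 0)
  C[1][1] = min over k of (A[1][0] + B[0][1] = 1 + 5 = 6, A[1][1] + B[1][1] = 10 + 7 = 17) = 6 (attained at k = 0)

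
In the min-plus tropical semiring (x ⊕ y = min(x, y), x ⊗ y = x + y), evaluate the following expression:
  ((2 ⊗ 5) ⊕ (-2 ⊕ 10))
((2 ⊗ 5) ⊕ (-2 ⊕ 10)) = -2

Expand innermost to outermost. Recall ⊕ takes the minimum of its arguments and ⊗ takes their sum. Working out the expression ((2 ⊗ 5) ⊕ (-2 ⊕ 10)) gives -2.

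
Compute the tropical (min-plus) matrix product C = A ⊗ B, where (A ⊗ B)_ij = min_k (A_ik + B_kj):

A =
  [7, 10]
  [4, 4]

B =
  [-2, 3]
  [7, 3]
A ⊗ B =
  [5, 10]
  [2, 7]

Apply the min-plus product entry-by-entry:
  C[0][0] = min over k of (A[0][0] + B[0][0] = 7 + -2 = 5, A[0][1] + B[1][0] = 10 + 7 = 17) = 5 (attained at k = 0)
  C[0][1] = min over k of (A[0][0] + B[0][1] = 7 + 3 = 10, A[0][1] + B[1][1] = 10 + 3 = 13) = 10 (attained at k = 0)
  C[1][0] = min over k of (A[1][0] + B[0][0] = 4 + -2 = 2, A[1][1] + B[1][0] = 4 + 7 = 11) = 2 (attained at k = 0)
  C[1][1] = min over k of (A[1][0] + B[0][1] = 4 + 3 = 7, A[1][1] + B[1][1] = 4 + 3 = 7) = 7 (attained at k = 0)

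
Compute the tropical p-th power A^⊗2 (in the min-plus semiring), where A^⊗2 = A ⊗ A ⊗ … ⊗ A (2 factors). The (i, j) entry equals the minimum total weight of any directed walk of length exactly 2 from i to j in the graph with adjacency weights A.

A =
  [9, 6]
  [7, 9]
A^⊗2 =
  [13, 15]
  [16, 13]

Each entry (A^⊗2)_ij equals the minimum over all length-2 walks i = v_0 → v_1 → … → v_2 = j of Σ_t A[v_t][v_{t+1}]. For example, for (i, j) = (0, 1) we minimise over 2 possible intermediate vertex sequences; the minimum is 15, attained along the walk 0 → 0 → 1.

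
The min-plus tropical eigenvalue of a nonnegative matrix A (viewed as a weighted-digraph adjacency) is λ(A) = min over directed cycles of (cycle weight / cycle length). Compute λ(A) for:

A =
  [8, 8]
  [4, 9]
λ(A) = 6

Enumerate directed cycles and compute their means (weight / length). Sample:
  cycle 0 → 0: weight = 8, length = 1, mean = 8/1 ≈ 8.000
  cycle 1 → 1: weight = 9, length = 1, mean = 9/1 ≈ 9.000
  cycle 0 → 1 → 0: weight = 12, length = 2, mean = 12/2 ≈ 6.000
  cycle 1 → 0 → 1: weight = 12, length = 2, mean = 12/2 ≈ 6.000
Minimum mean = 6.000, attained e.g. along the cycle 0 → 1 → 0 with weight 12 and length 2. So λ(A) = 12/2 = 6.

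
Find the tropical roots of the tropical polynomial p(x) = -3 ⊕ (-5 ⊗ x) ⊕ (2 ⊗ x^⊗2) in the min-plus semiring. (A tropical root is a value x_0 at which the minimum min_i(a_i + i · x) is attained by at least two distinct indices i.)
Roots: {-7, 2}

Each tropical root is a break point of the lower envelope of the lines y = a_i + i · x (there are 3 lines, with slopes 0, 1, ..., 2). Only the lines that attain the minimum somewhere contribute to roots; other lines are dominated. Here the surviving (envelope) indices are i = 2, i = 1, i = 0.
Intersections between consecutive envelope lines give the roots: for adjacent envelope indices i < j the intersection is x = (a_i − a_j) / (j − i). Reading off the sorted break points: {-7, 2}.
Verification: at each break x_0, at least two indices attain the minimum of min_i(a_i + i · x_0).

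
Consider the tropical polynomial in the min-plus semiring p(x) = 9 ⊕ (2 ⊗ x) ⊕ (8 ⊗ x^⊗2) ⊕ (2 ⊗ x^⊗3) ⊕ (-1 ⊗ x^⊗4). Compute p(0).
p(0) = -1

A tropical monomial a ⊗ x^⊗i evaluates to a + i · x. Evaluating each term at x = 0:
  Term 0 contributes 9 + 0 · 0 = 9
  Term 1 contributes 2 + 1 · 0 = 2
  Term 2 contributes 8 + 2 · 0 = 8
  Term 3 contributes 2 + 3 · 0 = 2
  Term 4 contributes -1 + 4 · 0 = -1
p(0) = ⊕ of these = min[9, 2, 8, 2, -1] = -1.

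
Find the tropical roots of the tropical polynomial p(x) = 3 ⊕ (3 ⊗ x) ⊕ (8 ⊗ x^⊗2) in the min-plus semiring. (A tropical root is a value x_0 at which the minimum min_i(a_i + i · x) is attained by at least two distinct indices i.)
Roots: {-5, 0}

Each tropical root is a break point of the lower envelope of the lines y = a_i + i · x (there are 3 lines, with slopes 0, 1, ..., 2). Only the lines that attain the minimum somewhere contribute to roots; other lines are dominated. Here the surviving (envelope) indices are i = 2, i = 1, i = 0.
Intersections between consecutive envelope lines give the roots: for adjacent envelope indices i < j the intersection is x = (a_i − a_j) / (j − i). Reading off the sorted break points: {-5, 0}.
Verification: at each break x_0, at least two indices attain the minimum of min_i(a_i + i · x_0).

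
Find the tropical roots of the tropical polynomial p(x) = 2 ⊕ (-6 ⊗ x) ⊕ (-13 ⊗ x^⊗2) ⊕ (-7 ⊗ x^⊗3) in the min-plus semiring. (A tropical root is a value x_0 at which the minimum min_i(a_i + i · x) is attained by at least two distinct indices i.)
Roots: {-6, 7, 8}

Each tropical root is a break point of the lower envelope of the lines y = a_i + i · x (there are 4 lines, with slopes 0, 1, ..., 3). Only the lines that attain the minimum somewhere contribute to roots; other lines are dominated. Here the surviving (envelope) indices are i = 3, i = 2, i = 1, i = 0.
Intersections between consecutive envelope lines give the roots: for adjacent envelope indices i < j the intersection is x = (a_i − a_j) / (j − i). Reading off the sorted break points: {-6, 7, 8}.
Verification: at each break x_0, at least two indices attain the minimum of min_i(a_i + i · x_0).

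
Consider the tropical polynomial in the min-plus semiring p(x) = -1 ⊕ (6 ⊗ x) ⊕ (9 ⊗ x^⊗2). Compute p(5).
p(5) = -1

A tropical monomial a ⊗ x^⊗i evaluates to a + i · x. Evaluating each term at x = 5:
  Term 0 contributes -1 + 0 · 5 = -1
  Term 1 contributes 6 + 1 · 5 = 11
  Term 2 contributes 9 + 2 · 5 = 19
p(5) = ⊕ of these = min[-1, 11, 19] = -1.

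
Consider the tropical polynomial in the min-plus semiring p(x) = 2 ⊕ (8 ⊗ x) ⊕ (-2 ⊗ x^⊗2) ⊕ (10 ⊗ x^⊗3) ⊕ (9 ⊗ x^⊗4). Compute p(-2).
p(-2) = -6

A tropical monomial a ⊗ x^⊗i evaluates to a + i · x. Evaluating each term at x = -2:
  Term 0 contributes 2 + 0 · -2 = 2
  Term 1 contributes 8 + 1 · -2 = 6
  Term 2 contributes -2 + 2 · -2 = -6
  Term 3 contributes 10 + 3 · -2 = 4
  Term 4 contributes 9 + 4 · -2 = 1
p(-2) = ⊕ of these = min[2, 6, -6, 4, 1] = -6.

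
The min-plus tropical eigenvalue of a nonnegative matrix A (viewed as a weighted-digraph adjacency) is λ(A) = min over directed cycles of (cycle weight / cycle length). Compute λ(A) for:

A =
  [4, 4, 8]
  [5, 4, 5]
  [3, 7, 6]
λ(A) = 4

Enumerate directed cycles and compute their means (weight / length). Sample:
  cycle 0 → 0: weight = 4, length = 1, mean = 4/1 ≈ 4.000
  cycle 1 → 1: weight = 4, length = 1, mean = 4/1 ≈ 4.000
  cycle 2 → 2: weight = 6, length = 1, mean = 6/1 ≈ 6.000
  cycle 0 → 1 → 0: weight = 9, length = 2, mean = 9/2 ≈ 4.500
  cycle 0 → 2 → 0: weight = 11, length = 2, mean = 11/2 ≈ 5.500
  cycle 1 → 0 → 1: weight = 9, length = 2, mean = 9/2 ≈ 4.500
Minimum mean = 4.000, attained e.g. along the cycle 0 → 0 with weight 4 and length 1. So λ(A) = 4/1 = 4.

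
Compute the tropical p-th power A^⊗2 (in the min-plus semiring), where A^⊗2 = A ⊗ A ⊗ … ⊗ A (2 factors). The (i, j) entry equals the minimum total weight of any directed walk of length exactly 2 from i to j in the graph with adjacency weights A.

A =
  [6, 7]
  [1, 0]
A^⊗2 =
  [8, 7]
  [1, 0]

Each entry (A^⊗2)_ij equals the minimum over all length-2 walks i = v_0 → v_1 → … → v_2 = j of Σ_t A[v_t][v_{t+1}]. For example, for (i, j) = (0, 1) we minimise over 2 possible intermediate vertex sequences; the minimum is 7, attained along the walk 0 → 1 → 1.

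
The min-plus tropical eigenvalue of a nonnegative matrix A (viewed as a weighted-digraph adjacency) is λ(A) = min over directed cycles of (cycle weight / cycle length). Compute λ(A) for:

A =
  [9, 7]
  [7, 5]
λ(A) = 5

Enumerate directed cycles and compute their means (weight / length). Sample:
  cycle 0 → 0: weight = 9, length = 1, mean = 9/1 ≈ 9.000
  cycle 1 → 1: weight = 5, length = 1, mean = 5/1 ≈ 5.000
  cycle 0 → 1 → 0: weight = 14, length = 2, mean = 14/2 ≈ 7.000
  cycle 1 → 0 → 1: weight = 14, length = 2, mean = 14/2 ≈ 7.000
Minimum mean = 5.000, attained e.g. along the cycle 1 → 1 with weight 5 and length 1. So λ(A) = 5/1 = 5.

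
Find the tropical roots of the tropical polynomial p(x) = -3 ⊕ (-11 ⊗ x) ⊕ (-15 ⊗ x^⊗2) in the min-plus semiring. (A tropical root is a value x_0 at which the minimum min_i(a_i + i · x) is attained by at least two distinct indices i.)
Roots: {4, 8}

Each tropical root is a break point of the lower envelope of the lines y = a_i + i · x (there are 3 lines, with slopes 0, 1, ..., 2). Only the lines that attain the minimum somewhere contribute to roots; other lines are dominated. Here the surviving (envelope) indices are i = 2, i = 1, i = 0.
Intersections between consecutive envelope lines give the roots: for adjacent envelope indices i < j the intersection is x = (a_i − a_j) / (j − i). Reading off the sorted break points: {4, 8}.
Verification: at each break x_0, at least two indices attain the minimum of min_i(a_i + i · x_0).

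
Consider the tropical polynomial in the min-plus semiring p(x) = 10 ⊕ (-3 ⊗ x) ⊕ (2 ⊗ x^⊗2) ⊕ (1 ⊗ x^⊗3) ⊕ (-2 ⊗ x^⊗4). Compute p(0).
p(0) = -3

A tropical monomial a ⊗ x^⊗i evaluates to a + i · x. Evaluating each term at x = 0:
  Term 0 contributes 10 + 0 · 0 = 10
  Term 1 contributes -3 + 1 · 0 = -3
  Term 2 contributes 2 + 2 · 0 = 2
  Term 3 contributes 1 + 3 · 0 = 1
  Term 4 contributes -2 + 4 · 0 = -2
p(0) = ⊕ of these = min[10, -3, 2, 1, -2] = -3.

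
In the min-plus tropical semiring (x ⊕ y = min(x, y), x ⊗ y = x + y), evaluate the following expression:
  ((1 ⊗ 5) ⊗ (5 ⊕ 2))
((1 ⊗ 5) ⊗ (5 ⊕ 2)) = 8

Expand innermost to outermost. Recall ⊕ takes the minimum of its arguments and ⊗ takes their sum. Working out the expression ((1 ⊗ 5) ⊗ (5 ⊕ 2)) gives 8.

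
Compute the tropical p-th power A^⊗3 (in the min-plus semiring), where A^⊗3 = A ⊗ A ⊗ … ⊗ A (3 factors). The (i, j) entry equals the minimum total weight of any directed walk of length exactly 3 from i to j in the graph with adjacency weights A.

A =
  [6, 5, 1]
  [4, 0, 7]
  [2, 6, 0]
A^⊗3 =
  [3, 5, 1]
  [4, 0, 5]
  [2, 6, 0]

Each entry (A^⊗3)_ij equals the minimum over all length-3 walks i = v_0 → v_1 → … → v_3 = j of Σ_t A[v_t][v_{t+1}]. For example, for (i, j) = (0, 2) we minimise over 9 possible intermediate vertex sequences; the minimum is 1, attained along the walk 0 → 2 → 2 → 2.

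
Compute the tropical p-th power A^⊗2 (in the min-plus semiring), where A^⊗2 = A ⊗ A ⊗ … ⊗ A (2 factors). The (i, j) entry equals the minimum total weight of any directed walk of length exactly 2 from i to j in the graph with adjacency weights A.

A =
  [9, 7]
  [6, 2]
A^⊗2 =
  [13, 9]
  [8, 4]

Each entry (A^⊗2)_ij equals the minimum over all length-2 walks i = v_0 → v_1 → … → v_2 = j of Σ_t A[v_t][v_{t+1}]. For example, for (i, j) = (0, 1) we minimise over 2 possible intermediate vertex sequences; the minimum is 9, attained along the walk 0 → 1 → 1.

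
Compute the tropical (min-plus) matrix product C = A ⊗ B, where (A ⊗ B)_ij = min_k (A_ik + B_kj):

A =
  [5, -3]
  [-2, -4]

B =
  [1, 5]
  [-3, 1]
A ⊗ B =
  [-6, -2]
  [-7, -3]

Apply the min-plus product entry-by-entry:
  C[0][0] = min over k of (A[0][0] + B[0][0] = 5 + 1 = 6, A[0][1] + B[1][0] = -3 + -3 = -6) = -6 (attained at k = 1)
  C[0][1] = min over k of (A[0][0] + B[0][1] = 5 + 5 = 10, A[0][1] + B[1][1] = -3 + 1 = -2) = -2 (attained at k = 1)
  C[1][0] = min over k of (A[1][0] + B[0][0] = -2 + 1 = -1, A[1][1] + B[1][0] = -4 + -3 = -7) = -7 (attained at k = 1)
  C[1][1] = min over k of (A[1][0] + B[0][1] = -2 + 5 = 3, A[1][1] + B[1][1] = -4 + 1 = -3) = -3 (attained at k = 1)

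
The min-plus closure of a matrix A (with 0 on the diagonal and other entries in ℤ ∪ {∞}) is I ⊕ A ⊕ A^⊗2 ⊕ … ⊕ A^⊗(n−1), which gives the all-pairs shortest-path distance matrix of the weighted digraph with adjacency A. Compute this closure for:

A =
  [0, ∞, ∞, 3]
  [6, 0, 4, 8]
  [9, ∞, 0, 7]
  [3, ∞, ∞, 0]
Closure =
  [0, ∞, ∞, 3]
  [6, 0, 4, 8]
  [9, ∞, 0, 7]
  [3, ∞, ∞, 0]

This is the Floyd-Warshall all-pairs shortest-path computation. For each intermediate vertex k = 0, 1, …, 3, update dist[i][j] ← min(dist[i][j], dist[i][k] + dist[k][j]). The final matrix gives, for each (i, j), the minimum total weight of any directed path from i to j (possibly empty when i = j).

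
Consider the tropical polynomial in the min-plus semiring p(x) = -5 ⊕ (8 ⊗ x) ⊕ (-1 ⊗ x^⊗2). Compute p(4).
p(4) = -5

A tropical monomial a ⊗ x^⊗i evaluates to a + i · x. Evaluating each term at x = 4:
  Term 0 contributes -5 + 0 · 4 = -5
  Term 1 contributes 8 + 1 · 4 = 12
  Term 2 contributes -1 + 2 · 4 = 7
p(4) = ⊕ of these = min[-5, 12, 7] = -5.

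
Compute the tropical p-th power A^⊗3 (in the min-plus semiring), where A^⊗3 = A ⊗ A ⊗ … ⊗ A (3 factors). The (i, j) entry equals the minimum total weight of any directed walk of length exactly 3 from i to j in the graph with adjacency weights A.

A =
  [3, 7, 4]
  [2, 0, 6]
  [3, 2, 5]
A^⊗3 =
  [8, 6, 10]
  [2, 0, 6]
  [4, 2, 8]

Each entry (A^⊗3)_ij equals the minimum over all length-3 walks i = v_0 → v_1 → … → v_3 = j of Σ_t A[v_t][v_{t+1}]. For example, for (i, j) = (0, 2) we minimise over 9 possible intermediate vertex sequences; the minimum is 10, attained along the walk 0 → 0 → 0 → 2.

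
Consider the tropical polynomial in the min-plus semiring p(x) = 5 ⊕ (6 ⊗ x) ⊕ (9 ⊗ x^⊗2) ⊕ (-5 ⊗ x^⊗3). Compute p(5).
p(5) = 5

A tropical monomial a ⊗ x^⊗i evaluates to a + i · x. Evaluating each term at x = 5:
  Term 0 contributes 5 + 0 · 5 = 5
  Term 1 contributes 6 + 1 · 5 = 11
  Term 2 contributes 9 + 2 · 5 = 19
  Term 3 contributes -5 + 3 · 5 = 10
p(5) = ⊕ of these = min[5, 11, 19, 10] = 5.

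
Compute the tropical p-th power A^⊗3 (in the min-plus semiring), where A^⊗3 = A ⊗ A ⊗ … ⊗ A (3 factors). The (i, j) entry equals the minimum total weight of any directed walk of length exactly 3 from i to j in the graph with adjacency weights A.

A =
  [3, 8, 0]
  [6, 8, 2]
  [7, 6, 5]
A^⊗3 =
  [9, 9, 6]
  [12, 12, 9]
  [13, 13, 10]

Each entry (A^⊗3)_ij equals the minimum over all length-3 walks i = v_0 → v_1 → … → v_3 = j of Σ_t A[v_t][v_{t+1}]. For example, for (i, j) = (0, 2) we minimise over 9 possible intermediate vertex sequences; the minimum is 6, attained along the walk 0 → 0 → 0 → 2.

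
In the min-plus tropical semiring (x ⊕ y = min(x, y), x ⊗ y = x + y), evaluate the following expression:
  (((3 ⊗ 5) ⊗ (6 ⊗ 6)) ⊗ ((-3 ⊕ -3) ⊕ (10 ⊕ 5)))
(((3 ⊗ 5) ⊗ (6 ⊗ 6)) ⊗ ((-3 ⊕ -3) ⊕ (10 ⊕ 5))) = 17

Expand innermost to outermost. Recall ⊕ takes the minimum of its arguments and ⊗ takes their sum. Working out the expression (((3 ⊗ 5) ⊗ (6 ⊗ 6)) ⊗ ((-3 ⊕ -3) ⊕ (10 ⊕ 5))) gives 17.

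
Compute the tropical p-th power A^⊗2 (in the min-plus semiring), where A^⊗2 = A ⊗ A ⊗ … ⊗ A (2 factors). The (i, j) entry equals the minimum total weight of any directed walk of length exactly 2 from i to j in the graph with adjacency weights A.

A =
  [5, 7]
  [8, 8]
A^⊗2 =
  [10, 12]
  [13, 15]

Each entry (A^⊗2)_ij equals the minimum over all length-2 walks i = v_0 → v_1 → … → v_2 = j of Σ_t A[v_t][v_{t+1}]. For example, for (i, j) = (0, 1) we minimise over 2 possible intermediate vertex sequences; the minimum is 12, attained along the walk 0 → 0 → 1.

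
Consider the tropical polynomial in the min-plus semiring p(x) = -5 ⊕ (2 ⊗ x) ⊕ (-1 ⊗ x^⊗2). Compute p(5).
p(5) = -5

A tropical monomial a ⊗ x^⊗i evaluates to a + i · x. Evaluating each term at x = 5:
  Term 0 contributes -5 + 0 · 5 = -5
  Term 1 contributes 2 + 1 · 5 = 7
  Term 2 contributes -1 + 2 · 5 = 9
p(5) = ⊕ of these = min[-5, 7, 9] = -5.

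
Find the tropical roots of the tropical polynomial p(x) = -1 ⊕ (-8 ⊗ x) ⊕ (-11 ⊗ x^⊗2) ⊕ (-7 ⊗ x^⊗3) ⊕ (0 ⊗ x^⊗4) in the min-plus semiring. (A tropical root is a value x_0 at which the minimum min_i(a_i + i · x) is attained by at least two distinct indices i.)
Roots: {-7, -4, 3, 7}

Each tropical root is a break point of the lower envelope of the lines y = a_i + i · x (there are 5 lines, with slopes 0, 1, ..., 4). Only the lines that attain the minimum somewhere contribute to roots; other lines are dominated. Here the surviving (envelope) indices are i = 4, i = 3, i = 2, i = 1, i = 0.
Intersections between consecutive envelope lines give the roots: for adjacent envelope indices i < j the intersection is x = (a_i − a_j) / (j − i). Reading off the sorted break points: {-7, -4, 3, 7}.
Verification: at each break x_0, at least two indices attain the minimum of min_i(a_i + i · x_0).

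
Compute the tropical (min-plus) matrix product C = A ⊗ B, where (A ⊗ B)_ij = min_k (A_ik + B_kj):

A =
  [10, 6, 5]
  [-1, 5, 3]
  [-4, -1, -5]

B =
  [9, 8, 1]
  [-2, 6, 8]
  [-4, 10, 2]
A ⊗ B =
  [1, 12, 7]
  [-1, 7, 0]
  [-9, 4, -3]

Apply the min-plus product entry-by-entry:
  C[0][0] = min over k of (A[0][0] + B[0][0] = 10 + 9 = 19, A[0][1] + B[1][0] = 6 + -2 = 4, A[0][2] + B[2][0] = 5 + -4 = 1) = 1 (attained at k = 2)
  C[0][1] = min over k of (A[0][0] + B[0][1] = 10 + 8 = 18, A[0][1] + B[1][1] = 6 + 6 = 12, A[0][2] + B[2][1] = 5 + 10 = 15) = 12 (attained at k = 1)
  C[0][2] = min over k of (A[0][0] + B[0][2] = 10 + 1 = 11, A[0][1] + B[1][2] = 6 + 8 = 14, A[0][2] + B[2][2] = 5 + 2 = 7) = 7 (attained at k = 2)
  C[1][0] = min over k of (A[1][0] + B[0][0] = -1 + 9 = 8, A[1][1] + B[1][0] = 5 + -2 = 3, A[1][2] + B[2][0] = 3 + -4 = -1) = -1 (attained at k = 2)
  C[1][1] = min over k of (A[1][0] + B[0][1] = -1 + 8 = 7, A[1][1] + B[1][1] = 5 + 6 = 11, A[1][2] + B[2][1] = 3 + 10 = 13) = 7 (attained at k = 0)
  C[1][2] = min over k of (A[1][0] + B[0][2] = -1 + 1 = 0, A[1][1] + B[1][2] = 5 + 8 = 13, A[1][2] + B[2][2] = 3 + 2 = 5) = 0 (attained at k = 0)
  C[2][0] = min over k of (A[2][0] + B[0][0] = -4 + 9 = 5, A[2][1] + B[1][0] = -1 + -2 = -3, A[2][2] + B[2][0] = -5 + -4 = -9) = -9 (attained at k = 2)
  C[2][1] = min over k of (A[2][0] + B[0][1] = -4 + 8 = 4, A[2][1] + B[1][1] = -1 + 6 = 5, A[2][2] + B[2][1] = -5 + 10 = 5) = 4 (attained at k = 0)
  C[2][2] = min over k of (A[2][0] + B[0][2] = -4 + 1 = -3, A[2][1] + B[1][2] = -1 + 8 = 7, A[2][2] + B[2][2] = -5 + 2 = -3) = -3 (attained at k = 0)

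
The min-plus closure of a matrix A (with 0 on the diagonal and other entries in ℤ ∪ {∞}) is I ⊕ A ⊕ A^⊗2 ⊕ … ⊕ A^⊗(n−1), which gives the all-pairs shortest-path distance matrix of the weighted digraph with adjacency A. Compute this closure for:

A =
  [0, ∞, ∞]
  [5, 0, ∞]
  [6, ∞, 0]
Closure =
  [0, ∞, ∞]
  [5, 0, ∞]
  [6, ∞, 0]

This is the Floyd-Warshall all-pairs shortest-path computation. For each intermediate vertex k = 0, 1, …, 2, update dist[i][j] ← min(dist[i][j], dist[i][k] + dist[k][j]). The final matrix gives, for each (i, j), the minimum total weight of any directed path from i to j (possibly empty when i = j).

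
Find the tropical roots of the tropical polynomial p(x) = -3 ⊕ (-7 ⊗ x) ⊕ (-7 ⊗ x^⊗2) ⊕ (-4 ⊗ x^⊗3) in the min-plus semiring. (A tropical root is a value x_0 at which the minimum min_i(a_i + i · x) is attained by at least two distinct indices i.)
Roots: {-3, 0, 4}

Each tropical root is a break point of the lower envelope of the lines y = a_i + i · x (there are 4 lines, with slopes 0, 1, ..., 3). Only the lines that attain the minimum somewhere contribute to roots; other lines are dominated. Here the surviving (envelope) indices are i = 3, i = 2, i = 1, i = 0.
Intersections between consecutive envelope lines give the roots: for adjacent envelope indices i < j the intersection is x = (a_i − a_j) / (j − i). Reading off the sorted break points: {-3, 0, 4}.
Verification: at each break x_0, at least two indices attain the minimum of min_i(a_i + i · x_0).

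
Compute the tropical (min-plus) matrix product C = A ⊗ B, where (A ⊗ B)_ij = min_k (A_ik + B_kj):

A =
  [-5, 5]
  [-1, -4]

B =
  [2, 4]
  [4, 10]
A ⊗ B =
  [-3, -1]
  [0, 3]

Apply the min-plus product entry-by-entry:
  C[0][0] = min over k of (A[0][0] + B[0][0] = -5 + 2 = -3, A[0][1] + B[1][0] = 5 + 4 = 9) = -3 (attained at k = 0)
  C[0][1] = min over k of (A[0][0] + B[0][1] = -5 + 4 = -1, A[0][1] + B[1][1] = 5 + 10 = 15) = -1 (attained at k = 0)
  C[1][0] = min over k of (A[1][0] + B[0][0] = -1 + 2 = 1, A[1][1] + B[1][0] = -4 + 4 = 0) = 0 (attained at k = 1)
  C[1][1] = min over k of (A[1][0] + B[0][1] = -1 + 4 = 3, A[1][1] + B[1][1] = -4 + 10 = 6) = 3 (attained at k = 0)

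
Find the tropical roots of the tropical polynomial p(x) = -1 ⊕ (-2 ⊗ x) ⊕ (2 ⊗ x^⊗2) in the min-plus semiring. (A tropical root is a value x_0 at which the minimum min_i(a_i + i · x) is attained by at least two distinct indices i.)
Roots: {-4, 1}

Each tropical root is a break point of the lower envelope of the lines y = a_i + i · x (there are 3 lines, with slopes 0, 1, ..., 2). Only the lines that attain the minimum somewhere contribute to roots; other lines are dominated. Here the surviving (envelope) indices are i = 2, i = 1, i = 0.
Intersections between consecutive envelope lines give the roots: for adjacent envelope indices i < j the intersection is x = (a_i − a_j) / (j − i). Reading off the sorted break points: {-4, 1}.
Verification: at each break x_0, at least two indices attain the minimum of min_i(a_i + i · x_0).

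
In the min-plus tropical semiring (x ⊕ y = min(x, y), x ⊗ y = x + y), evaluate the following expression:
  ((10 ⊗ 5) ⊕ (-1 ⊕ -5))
((10 ⊗ 5) ⊕ (-1 ⊕ -5)) = -5

Expand innermost to outermost. Recall ⊕ takes the minimum of its arguments and ⊗ takes their sum. Working out the expression ((10 ⊗ 5) ⊕ (-1 ⊕ -5)) gives -5.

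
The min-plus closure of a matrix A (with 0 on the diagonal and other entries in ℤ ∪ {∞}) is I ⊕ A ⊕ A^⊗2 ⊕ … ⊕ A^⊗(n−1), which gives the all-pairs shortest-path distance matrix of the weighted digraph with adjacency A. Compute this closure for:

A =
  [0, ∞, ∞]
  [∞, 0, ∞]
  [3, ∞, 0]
Closure =
  [0, ∞, ∞]
  [∞, 0, ∞]
  [3, ∞, 0]

This is the Floyd-Warshall all-pairs shortest-path computation. For each intermediate vertex k = 0, 1, …, 2, update dist[i][j] ← min(dist[i][j], dist[i][k] + dist[k][j]). The final matrix gives, for each (i, j), the minimum total weight of any directed path from i to j (possibly empty when i = j).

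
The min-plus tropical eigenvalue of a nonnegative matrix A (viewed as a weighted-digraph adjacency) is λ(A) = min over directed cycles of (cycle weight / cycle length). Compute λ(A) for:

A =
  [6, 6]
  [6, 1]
λ(A) = 1

Enumerate directed cycles and compute their means (weight / length). Sample:
  cycle 0 → 0: weight = 6, length = 1, mean = 6/1 ≈ 6.000
  cycle 1 → 1: weight = 1, length = 1, mean = 1/1 ≈ 1.000
  cycle 0 → 1 → 0: weight = 12, length = 2, mean = 12/2 ≈ 6.000
  cycle 1 → 0 → 1: weight = 12, length = 2, mean = 12/2 ≈ 6.000
Minimum mean = 1.000, attained e.g. along the cycle 1 → 1 with weight 1 and length 1. So λ(A) = 1/1 = 1.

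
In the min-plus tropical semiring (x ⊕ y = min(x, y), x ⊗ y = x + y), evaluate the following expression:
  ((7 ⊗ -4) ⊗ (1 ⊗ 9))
((7 ⊗ -4) ⊗ (1 ⊗ 9)) = 13

Expand innermost to outermost. Recall ⊕ takes the minimum of its arguments and ⊗ takes their sum. Working out the expression ((7 ⊗ -4) ⊗ (1 ⊗ 9)) gives 13.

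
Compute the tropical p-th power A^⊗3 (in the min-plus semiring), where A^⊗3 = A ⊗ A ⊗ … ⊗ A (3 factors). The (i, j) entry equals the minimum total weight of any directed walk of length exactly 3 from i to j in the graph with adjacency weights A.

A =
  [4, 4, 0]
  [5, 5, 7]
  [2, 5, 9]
A^⊗3 =
  [6, 6, 2]
  [7, 10, 9]
  [4, 7, 6]

Each entry (A^⊗3)_ij equals the minimum over all length-3 walks i = v_0 → v_1 → … → v_3 = j of Σ_t A[v_t][v_{t+1}]. For example, for (i, j) = (0, 2) we minimise over 9 possible intermediate vertex sequences; the minimum is 2, attained along the walk 0 → 2 → 0 → 2.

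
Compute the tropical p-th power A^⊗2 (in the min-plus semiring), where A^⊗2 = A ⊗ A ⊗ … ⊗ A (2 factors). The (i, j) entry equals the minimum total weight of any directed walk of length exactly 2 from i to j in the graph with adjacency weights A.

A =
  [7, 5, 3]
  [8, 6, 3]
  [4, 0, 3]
A^⊗2 =
  [7, 3, 6]
  [7, 3, 6]
  [7, 3, 3]

Each entry (A^⊗2)_ij equals the minimum over all length-2 walks i = v_0 → v_1 → … → v_2 = j of Σ_t A[v_t][v_{t+1}]. For example, for (i, j) = (0, 2) we minimise over 3 possible intermediate vertex sequences; the minimum is 6, attained along the walk 0 → 2 → 2.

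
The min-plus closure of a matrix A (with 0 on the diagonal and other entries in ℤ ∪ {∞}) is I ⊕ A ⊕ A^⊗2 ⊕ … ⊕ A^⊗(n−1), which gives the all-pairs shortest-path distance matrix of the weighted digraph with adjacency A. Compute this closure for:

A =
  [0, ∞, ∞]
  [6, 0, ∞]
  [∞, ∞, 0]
Closure =
  [0, ∞, ∞]
  [6, 0, ∞]
  [∞, ∞, 0]

This is the Floyd-Warshall all-pairs shortest-path computation. For each intermediate vertex k = 0, 1, …, 2, update dist[i][j] ← min(dist[i][j], dist[i][k] + dist[k][j]). The final matrix gives, for each (i, j), the minimum total weight of any directed path from i to j (possibly empty when i = j).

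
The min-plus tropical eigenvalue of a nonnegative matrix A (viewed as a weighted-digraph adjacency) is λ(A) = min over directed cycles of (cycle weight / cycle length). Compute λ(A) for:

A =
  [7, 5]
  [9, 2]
λ(A) = 2

Enumerate directed cycles and compute their means (weight / length). Sample:
  cycle 0 → 0: weight = 7, length = 1, mean = 7/1 ≈ 7.000
  cycle 1 → 1: weight = 2, length = 1, mean = 2/1 ≈ 2.000
  cycle 0 → 1 → 0: weight = 14, length = 2, mean = 14/2 ≈ 7.000
  cycle 1 → 0 → 1: weight = 14, length = 2, mean = 14/2 ≈ 7.000
Minimum mean = 2.000, attained e.g. along the cycle 1 → 1 with weight 2 and length 1. So λ(A) = 2/1 = 2.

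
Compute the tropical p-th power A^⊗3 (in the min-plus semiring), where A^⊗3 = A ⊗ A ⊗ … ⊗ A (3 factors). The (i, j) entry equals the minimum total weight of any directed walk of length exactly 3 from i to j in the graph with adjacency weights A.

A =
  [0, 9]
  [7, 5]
A^⊗3 =
  [0, 9]
  [7, 15]

Each entry (A^⊗3)_ij equals the minimum over all length-3 walks i = v_0 → v_1 → … → v_3 = j of Σ_t A[v_t][v_{t+1}]. For example, for (i, j) = (0, 1) we minimise over 4 possible intermediate vertex sequences; the minimum is 9, attained along the walk 0 → 0 → 0 → 1.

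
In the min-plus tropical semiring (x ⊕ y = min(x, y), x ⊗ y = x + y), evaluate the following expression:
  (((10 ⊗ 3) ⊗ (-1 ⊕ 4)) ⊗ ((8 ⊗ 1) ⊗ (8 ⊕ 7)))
(((10 ⊗ 3) ⊗ (-1 ⊕ 4)) ⊗ ((8 ⊗ 1) ⊗ (8 ⊕ 7))) = 28

Expand innermost to outermost. Recall ⊕ takes the minimum of its arguments and ⊗ takes their sum. Working out the expression (((10 ⊗ 3) ⊗ (-1 ⊕ 4)) ⊗ ((8 ⊗ 1) ⊗ (8 ⊕ 7))) gives 28.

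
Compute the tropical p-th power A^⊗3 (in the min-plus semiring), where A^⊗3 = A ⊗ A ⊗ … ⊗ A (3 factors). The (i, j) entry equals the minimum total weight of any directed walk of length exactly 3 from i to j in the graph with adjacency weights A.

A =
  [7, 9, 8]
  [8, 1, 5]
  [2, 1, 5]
A^⊗3 =
  [15, 10, 14]
  [8, 3, 7]
  [8, 3, 7]

Each entry (A^⊗3)_ij equals the minimum over all length-3 walks i = v_0 → v_1 → … → v_3 = j of Σ_t A[v_t][v_{t+1}]. For example, for (i, j) = (0, 2) we minimise over 9 possible intermediate vertex sequences; the minimum is 14, attained along the walk 0 → 2 → 1 → 2.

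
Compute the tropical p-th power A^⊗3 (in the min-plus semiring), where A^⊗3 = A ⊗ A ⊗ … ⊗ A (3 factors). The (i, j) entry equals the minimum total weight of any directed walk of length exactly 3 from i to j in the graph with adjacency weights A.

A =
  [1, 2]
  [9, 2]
A^⊗3 =
  [3, 4]
  [11, 6]

Each entry (A^⊗3)_ij equals the minimum over all length-3 walks i = v_0 → v_1 → … → v_3 = j of Σ_t A[v_t][v_{t+1}]. For example, for (i, j) = (0, 1) we minimise over 4 possible intermediate vertex sequences; the minimum is 4, attained along the walk 0 → 0 → 0 → 1.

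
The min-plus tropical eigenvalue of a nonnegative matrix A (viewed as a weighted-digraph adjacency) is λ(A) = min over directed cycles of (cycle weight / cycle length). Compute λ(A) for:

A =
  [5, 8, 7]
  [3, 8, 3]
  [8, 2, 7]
λ(A) = 5/2

Enumerate directed cycles and compute their means (weight / length). Sample:
  cycle 0 → 0: weight = 5, length = 1, mean = 5/1 ≈ 5.000
  cycle 1 → 1: weight = 8, length = 1, mean = 8/1 ≈ 8.000
  cycle 2 → 2: weight = 7, length = 1, mean = 7/1 ≈ 7.000
  cycle 0 → 1 → 0: weight = 11, length = 2, mean = 11/2 ≈ 5.500
  cycle 0 → 2 → 0: weight = 15, length = 2, mean = 15/2 ≈ 7.500
  cycle 1 → 0 → 1: weight = 11, length = 2, mean = 11/2 ≈ 5.500
Minimum mean = 2.500, attained e.g. along the cycle 1 → 2 → 1 with weight 5 and length 2. So λ(A) = 5/2 = 5/2.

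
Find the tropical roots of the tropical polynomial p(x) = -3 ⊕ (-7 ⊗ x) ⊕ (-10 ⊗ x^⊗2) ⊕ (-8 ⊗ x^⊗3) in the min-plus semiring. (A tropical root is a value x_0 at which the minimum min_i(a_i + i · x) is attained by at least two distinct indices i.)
Roots: {-2, 3, 4}

Each tropical root is a break point of the lower envelope of the lines y = a_i + i · x (there are 4 lines, with slopes 0, 1, ..., 3). Only the lines that attain the minimum somewhere contribute to roots; other lines are dominated. Here the surviving (envelope) indices are i = 3, i = 2, i = 1, i = 0.
Intersections between consecutive envelope lines give the roots: for adjacent envelope indices i < j the intersection is x = (a_i − a_j) / (j − i). Reading off the sorted break points: {-2, 3, 4}.
Verification: at each break x_0, at least two indices attain the minimum of min_i(a_i + i · x_0).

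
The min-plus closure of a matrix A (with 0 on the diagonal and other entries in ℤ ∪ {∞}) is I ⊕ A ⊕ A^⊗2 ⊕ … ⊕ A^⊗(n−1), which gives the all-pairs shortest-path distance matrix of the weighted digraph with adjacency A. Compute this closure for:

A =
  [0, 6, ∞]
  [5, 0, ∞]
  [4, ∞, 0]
Closure =
  [0, 6, ∞]
  [5, 0, ∞]
  [4, 10, 0]

This is the Floyd-Warshall all-pairs shortest-path computation. For each intermediate vertex k = 0, 1, …, 2, update dist[i][j] ← min(dist[i][j], dist[i][k] + dist[k][j]). The final matrix gives, for each (i, j), the minimum total weight of any directed path from i to j (possibly empty when i = j).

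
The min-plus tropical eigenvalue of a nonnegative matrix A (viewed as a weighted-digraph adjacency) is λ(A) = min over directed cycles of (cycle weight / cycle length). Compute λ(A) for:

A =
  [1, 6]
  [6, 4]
λ(A) = 1

Enumerate directed cycles and compute their means (weight / length). Sample:
  cycle 0 → 0: weight = 1, length = 1, mean = 1/1 ≈ 1.000
  cycle 1 → 1: weight = 4, length = 1, mean = 4/1 ≈ 4.000
  cycle 0 → 1 → 0: weight = 12, length = 2, mean = 12/2 ≈ 6.000
  cycle 1 → 0 → 1: weight = 12, length = 2, mean = 12/2 ≈ 6.000
Minimum mean = 1.000, attained e.g. along the cycle 0 → 0 with weight 1 and length 1. So λ(A) = 1/1 = 1.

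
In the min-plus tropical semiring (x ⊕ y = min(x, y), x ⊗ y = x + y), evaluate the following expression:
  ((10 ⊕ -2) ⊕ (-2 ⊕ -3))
((10 ⊕ -2) ⊕ (-2 ⊕ -3)) = -3

Expand innermost to outermost. Recall ⊕ takes the minimum of its arguments and ⊗ takes their sum. Working out the expression ((10 ⊕ -2) ⊕ (-2 ⊕ -3)) gives -3.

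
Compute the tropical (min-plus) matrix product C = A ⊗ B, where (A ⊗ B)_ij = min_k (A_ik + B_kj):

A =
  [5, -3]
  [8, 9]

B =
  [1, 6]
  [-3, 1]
A ⊗ B =
  [-6, -2]
  [6, 10]

Apply the min-plus product entry-by-entry:
  C[0][0] = min over k of (A[0][0] + B[0][0] = 5 + 1 = 6, A[0][1] + B[1][0] = -3 + -3 = -6) = -6 (attained at k = 1)
  C[0][1] = min over k of (A[0][0] + B[0][1] = 5 + 6 = 11, A[0][1] + B[1][1] = -3 + 1 = -2) = -2 (attained at k = 1)
  C[1][0] = min over k of (A[1][0] + B[0][0] = 8 + 1 = 9, A[1][1] + B[1][0] = 9 + -3 = 6) = 6 (attained at k = 1)
  C[1][1] = min over k of (A[1][0] + B[0][1] = 8 + 6 = 14, A[1][1] + B[1][1] = 9 + 1 = 10) = 10 (attained at k = 1)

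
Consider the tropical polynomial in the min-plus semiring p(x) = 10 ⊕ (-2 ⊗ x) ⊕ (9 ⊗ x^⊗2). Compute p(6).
p(6) = 4

A tropical monomial a ⊗ x^⊗i evaluates to a + i · x. Evaluating each term at x = 6:
  Term 0 contributes 10 + 0 · 6 = 10
  Term 1 contributes -2 + 1 · 6 = 4
  Term 2 contributes 9 + 2 · 6 = 21
p(6) = ⊕ of these = min[10, 4, 21] = 4.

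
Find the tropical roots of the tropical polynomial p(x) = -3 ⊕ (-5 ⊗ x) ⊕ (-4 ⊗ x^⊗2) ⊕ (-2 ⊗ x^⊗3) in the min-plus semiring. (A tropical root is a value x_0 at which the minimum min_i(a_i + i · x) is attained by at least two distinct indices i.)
Roots: {-2, -1, 2}

Each tropical root is a break point of the lower envelope of the lines y = a_i + i · x (there are 4 lines, with slopes 0, 1, ..., 3). Only the lines that attain the minimum somewhere contribute to roots; other lines are dominated. Here the surviving (envelope) indices are i = 3, i = 2, i = 1, i = 0.
Intersections between consecutive envelope lines give the roots: for adjacent envelope indices i < j the intersection is x = (a_i − a_j) / (j − i). Reading off the sorted break points: {-2, -1, 2}.
Verification: at each break x_0, at least two indices attain the minimum of min_i(a_i + i · x_0).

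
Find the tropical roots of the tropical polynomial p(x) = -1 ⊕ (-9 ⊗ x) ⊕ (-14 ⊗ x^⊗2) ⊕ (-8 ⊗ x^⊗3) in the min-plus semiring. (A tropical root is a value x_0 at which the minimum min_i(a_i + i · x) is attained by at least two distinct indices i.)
Roots: {-6, 5, 8}

Each tropical root is a break point of the lower envelope of the lines y = a_i + i · x (there are 4 lines, with slopes 0, 1, ..., 3). Only the lines that attain the minimum somewhere contribute to roots; other lines are dominated. Here the surviving (envelope) indices are i = 3, i = 2, i = 1, i = 0.
Intersections between consecutive envelope lines give the roots: for adjacent envelope indices i < j the intersection is x = (a_i − a_j) / (j − i). Reading off the sorted break points: {-6, 5, 8}.
Verification: at each break x_0, at least two indices attain the minimum of min_i(a_i + i · x_0).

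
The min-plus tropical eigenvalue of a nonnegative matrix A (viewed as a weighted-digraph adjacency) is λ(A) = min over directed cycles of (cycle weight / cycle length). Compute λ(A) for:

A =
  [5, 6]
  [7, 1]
λ(A) = 1

Enumerate directed cycles and compute their means (weight / length). Sample:
  cycle 0 → 0: weight = 5, length = 1, mean = 5/1 ≈ 5.000
  cycle 1 → 1: weight = 1, length = 1, mean = 1/1 ≈ 1.000
  cycle 0 → 1 → 0: weight = 13, length = 2, mean = 13/2 ≈ 6.500
  cycle 1 → 0 → 1: weight = 13, length = 2, mean = 13/2 ≈ 6.500
Minimum mean = 1.000, attained e.g. along the cycle 1 → 1 with weight 1 and length 1. So λ(A) = 1/1 = 1.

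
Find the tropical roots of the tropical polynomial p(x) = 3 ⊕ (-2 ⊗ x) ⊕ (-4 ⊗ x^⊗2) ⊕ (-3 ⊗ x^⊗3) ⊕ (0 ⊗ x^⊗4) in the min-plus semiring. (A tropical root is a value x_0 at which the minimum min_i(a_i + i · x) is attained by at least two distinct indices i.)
Roots: {-3, -1, 2, 5}

Each tropical root is a break point of the lower envelope of the lines y = a_i + i · x (there are 5 lines, with slopes 0, 1, ..., 4). Only the lines that attain the minimum somewhere contribute to roots; other lines are dominated. Here the surviving (envelope) indices are i = 4, i = 3, i = 2, i = 1, i = 0.
Intersections between consecutive envelope lines give the roots: for adjacent envelope indices i < j the intersection is x = (a_i − a_j) / (j − i). Reading off the sorted break points: {-3, -1, 2, 5}.
Verification: at each break x_0, at least two indices attain the minimum of min_i(a_i + i · x_0).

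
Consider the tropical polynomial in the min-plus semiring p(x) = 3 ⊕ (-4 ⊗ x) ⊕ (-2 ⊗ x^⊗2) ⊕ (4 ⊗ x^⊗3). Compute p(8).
p(8) = 3

A tropical monomial a ⊗ x^⊗i evaluates to a + i · x. Evaluating each term at x = 8:
  Term 0 contributes 3 + 0 · 8 = 3
  Term 1 contributes -4 + 1 · 8 = 4
  Term 2 contributes -2 + 2 · 8 = 14
  Term 3 contributes 4 + 3 · 8 = 28
p(8) = ⊕ of these = min[3, 4, 14, 28] = 3.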